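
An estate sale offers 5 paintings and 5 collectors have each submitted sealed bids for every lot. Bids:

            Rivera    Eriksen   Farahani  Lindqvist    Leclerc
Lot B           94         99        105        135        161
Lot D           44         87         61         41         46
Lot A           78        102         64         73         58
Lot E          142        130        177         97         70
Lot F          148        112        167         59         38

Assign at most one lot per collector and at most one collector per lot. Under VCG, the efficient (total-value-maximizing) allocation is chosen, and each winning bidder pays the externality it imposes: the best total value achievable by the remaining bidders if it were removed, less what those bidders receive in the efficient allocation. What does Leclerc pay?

Leclerc pays $77.

Efficient allocation: Rivera→Lot F ($148), Eriksen→Lot D ($87), Farahani→Lot E ($177), Lindqvist→Lot A ($73), Leclerc→Lot B ($161); total welfare W = $646.
Leclerc receives Lot B at value $161, so the others get W − 161 = $485.
Without Leclerc: best allocation of the remaining 4 bidders over all 5 lots is Rivera→Lot F ($148), Eriksen→Lot A ($102), Farahani→Lot E ($177), Lindqvist→Lot B ($135), total $562.
VCG payment = (others' best without Leclerc) − (others' welfare with Leclerc) = 562 − 485 = $77.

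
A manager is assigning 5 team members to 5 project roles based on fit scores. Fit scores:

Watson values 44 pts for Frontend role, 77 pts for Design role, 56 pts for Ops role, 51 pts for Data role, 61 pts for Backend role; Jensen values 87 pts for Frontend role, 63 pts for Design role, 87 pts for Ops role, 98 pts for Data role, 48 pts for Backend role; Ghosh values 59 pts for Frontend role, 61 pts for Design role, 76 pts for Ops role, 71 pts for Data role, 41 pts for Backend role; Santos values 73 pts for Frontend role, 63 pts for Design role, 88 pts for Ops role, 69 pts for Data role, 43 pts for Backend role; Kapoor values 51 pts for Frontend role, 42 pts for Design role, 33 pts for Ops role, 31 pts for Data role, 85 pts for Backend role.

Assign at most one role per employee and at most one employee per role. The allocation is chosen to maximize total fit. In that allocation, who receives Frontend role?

Optimal: Watson→Design role (77 pts), Jensen→Data role (98 pts), Ghosh→Ops role (76 pts), Santos→Frontend role (73 pts), Kapoor→Backend role (85 pts) — total 77+98+76+73+85 = 409 pts.
Column-greedy (each role in turn goes to its best remaining employee) gives 408 pts, worse by 1.
Next-best assignment: Watson→Design role, Jensen→Frontend role, Ghosh→Data role, Santos→Ops role, Kapoor→Backend role = 408 pts.
Santos's own top role is Ops role (88 pts), but forcing Santos→Ops role and reassigning the rest optimally gives only 408 pts — worse by 1.

Santos receives Frontend role.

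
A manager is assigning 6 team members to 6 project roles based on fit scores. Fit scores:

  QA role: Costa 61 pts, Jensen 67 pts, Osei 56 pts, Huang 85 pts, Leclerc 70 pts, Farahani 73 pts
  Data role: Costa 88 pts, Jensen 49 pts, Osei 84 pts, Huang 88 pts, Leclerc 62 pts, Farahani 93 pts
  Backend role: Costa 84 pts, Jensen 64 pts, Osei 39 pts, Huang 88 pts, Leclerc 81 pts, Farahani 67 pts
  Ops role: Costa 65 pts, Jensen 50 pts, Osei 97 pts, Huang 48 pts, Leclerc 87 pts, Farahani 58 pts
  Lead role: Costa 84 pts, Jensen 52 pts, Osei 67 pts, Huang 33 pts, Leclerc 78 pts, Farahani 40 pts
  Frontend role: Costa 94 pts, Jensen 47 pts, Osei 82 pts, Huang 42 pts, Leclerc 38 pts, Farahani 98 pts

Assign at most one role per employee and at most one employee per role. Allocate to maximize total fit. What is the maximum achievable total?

Optimal: Costa→Frontend role (94 pts), Jensen→QA role (67 pts), Osei→Ops role (97 pts), Huang→Backend role (88 pts), Leclerc→Lead role (78 pts), Farahani→Data role (93 pts) — total 94+67+97+88+78+93 = 517 pts.
Next-best assignment: Costa→Data role, Jensen→QA role, Osei→Ops role, Huang→Backend role, Leclerc→Lead role, Farahani→Frontend role = 516 pts.
Every other assignment is strictly worse.

Maximum total: 517 pts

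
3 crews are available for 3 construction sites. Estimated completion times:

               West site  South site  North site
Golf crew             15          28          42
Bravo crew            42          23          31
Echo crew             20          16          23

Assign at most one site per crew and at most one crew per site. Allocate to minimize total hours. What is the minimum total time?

Min total: 61 hours

Optimal: Golf crew→West site (15 hours), Bravo crew→South site (23 hours), Echo crew→North site (23 hours) — total 15+23+23 = 61 hours.
Column-greedy (each site in turn goes to its cheapest remaining crew) gives 62 hours, worse by 1.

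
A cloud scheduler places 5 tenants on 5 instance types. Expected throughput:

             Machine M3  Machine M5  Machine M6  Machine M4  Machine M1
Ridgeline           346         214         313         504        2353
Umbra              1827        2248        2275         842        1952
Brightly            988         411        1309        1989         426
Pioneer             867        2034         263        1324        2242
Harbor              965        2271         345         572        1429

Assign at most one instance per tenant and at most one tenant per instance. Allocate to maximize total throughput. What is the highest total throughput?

This is a one-to-one assignment (maximum-weight bipartite matching).
Optimal: Ridgeline→Machine M1 (2353 ops/s), Umbra→Machine M6 (2275 ops/s), Brightly→Machine M4 (1989 ops/s), Pioneer→Machine M3 (867 ops/s), Harbor→Machine M5 (2271 ops/s) — total 2353+2275+1989+867+2271 = 9755 ops/s.
Column-greedy (each instance in turn goes to its best remaining tenant) gives 9084 ops/s, worse by 671.

Maximum total: 9755 ops/s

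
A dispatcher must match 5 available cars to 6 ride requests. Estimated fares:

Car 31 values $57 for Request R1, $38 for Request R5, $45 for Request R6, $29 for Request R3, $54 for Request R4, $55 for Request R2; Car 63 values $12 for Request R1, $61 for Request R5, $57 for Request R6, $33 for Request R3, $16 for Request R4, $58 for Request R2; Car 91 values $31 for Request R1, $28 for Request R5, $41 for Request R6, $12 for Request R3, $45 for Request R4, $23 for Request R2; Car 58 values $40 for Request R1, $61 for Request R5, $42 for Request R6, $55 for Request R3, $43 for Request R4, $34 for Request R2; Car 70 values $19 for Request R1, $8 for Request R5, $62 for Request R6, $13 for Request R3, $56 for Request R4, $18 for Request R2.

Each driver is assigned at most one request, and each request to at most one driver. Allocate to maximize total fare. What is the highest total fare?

Optimal: Car 31→Request R1 ($57), Car 63→Request R2 ($58), Car 91→Request R4 ($45), Car 58→Request R5 ($61), Car 70→Request R6 ($62) — total 57+58+45+61+62 = $283.
Max-entry greedy (repeatedly take the single best remaining cell) gives $280, worse by 3.
No other one-to-one assignment exceeds $283.

Max total: $283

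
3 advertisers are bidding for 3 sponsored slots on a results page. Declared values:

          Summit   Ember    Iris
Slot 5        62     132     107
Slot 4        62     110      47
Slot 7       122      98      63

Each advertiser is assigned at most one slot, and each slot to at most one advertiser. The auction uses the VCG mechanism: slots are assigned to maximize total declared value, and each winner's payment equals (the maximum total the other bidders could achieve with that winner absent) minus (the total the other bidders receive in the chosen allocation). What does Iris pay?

Iris pays $22.

Efficient allocation: Summit→Slot 7 ($122), Ember→Slot 4 ($110), Iris→Slot 5 ($107); total welfare W = $339.
Iris receives Slot 5 at value $107, so the others get W − 107 = $232.
Without Iris: best allocation of the remaining 2 bidders over all 3 slots is Summit→Slot 7 ($122), Ember→Slot 5 ($132), total $254.
VCG payment = (others' best without Iris) − (others' welfare with Iris) = 254 − 232 = $22.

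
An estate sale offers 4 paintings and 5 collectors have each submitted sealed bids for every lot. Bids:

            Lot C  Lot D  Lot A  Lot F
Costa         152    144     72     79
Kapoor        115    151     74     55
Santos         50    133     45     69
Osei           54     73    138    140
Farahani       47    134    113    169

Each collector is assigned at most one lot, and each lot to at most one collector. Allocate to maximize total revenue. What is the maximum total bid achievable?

This is the linear assignment problem.
Optimal: Costa→Lot C ($152), Kapoor→Lot D ($151), Osei→Lot A ($138), Farahani→Lot F ($169) — total 152+151+138+169 = $610.
Row-greedy (each collector in turn takes its best remaining lot) gives $510, worse by 100.
Swapping Costa↔Farahani (Costa→Lot F $79, Farahani→Lot C $47) loses 195.
Checked against all permutations: $610 is optimal.

Max total: $610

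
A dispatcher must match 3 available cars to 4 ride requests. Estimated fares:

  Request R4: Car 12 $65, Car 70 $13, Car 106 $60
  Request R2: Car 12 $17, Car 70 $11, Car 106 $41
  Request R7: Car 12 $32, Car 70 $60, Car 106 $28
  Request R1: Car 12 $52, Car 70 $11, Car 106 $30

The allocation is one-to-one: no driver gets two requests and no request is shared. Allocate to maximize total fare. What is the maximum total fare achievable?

Max total: $172

Treat this as an assignment problem: match each driver to one request.
Optimal: Car 12→Request R1 ($52), Car 70→Request R7 ($60), Car 106→Request R4 ($60) — total 52+60+60 = $172.
Row-greedy (each driver in turn takes its best remaining request) gives $166, worse by 6.
Next-best assignment: Car 12→Request R4, Car 70→Request R7, Car 106→Request R2 = $166.
Swapping Car 12↔Car 70 (Car 12→Request R7 $32, Car 70→Request R1 $11) loses 69.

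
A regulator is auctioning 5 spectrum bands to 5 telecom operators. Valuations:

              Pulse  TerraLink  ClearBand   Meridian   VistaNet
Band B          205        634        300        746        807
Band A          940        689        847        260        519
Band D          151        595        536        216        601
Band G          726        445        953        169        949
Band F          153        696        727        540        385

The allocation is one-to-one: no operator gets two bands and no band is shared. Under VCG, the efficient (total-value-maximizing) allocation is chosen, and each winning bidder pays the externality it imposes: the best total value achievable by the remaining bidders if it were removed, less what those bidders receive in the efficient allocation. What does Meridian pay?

Efficient allocation: Pulse→Band A ($940M), TerraLink→Band D ($595M), ClearBand→Band F ($727M), Meridian→Band B ($746M), VistaNet→Band G ($949M); total welfare W = $3957M.
Meridian receives Band B at value $746M, so the others get W − 746 = $3211M.
Without Meridian: best allocation of the remaining 4 bidders over all 5 bands is Pulse→Band A ($940M), TerraLink→Band F ($696M), ClearBand→Band G ($953M), VistaNet→Band B ($807M), total $3396M.
VCG payment = (others' best without Meridian) − (others' welfare with Meridian) = 3396 − 3211 = $185M.

Meridian pays $185M.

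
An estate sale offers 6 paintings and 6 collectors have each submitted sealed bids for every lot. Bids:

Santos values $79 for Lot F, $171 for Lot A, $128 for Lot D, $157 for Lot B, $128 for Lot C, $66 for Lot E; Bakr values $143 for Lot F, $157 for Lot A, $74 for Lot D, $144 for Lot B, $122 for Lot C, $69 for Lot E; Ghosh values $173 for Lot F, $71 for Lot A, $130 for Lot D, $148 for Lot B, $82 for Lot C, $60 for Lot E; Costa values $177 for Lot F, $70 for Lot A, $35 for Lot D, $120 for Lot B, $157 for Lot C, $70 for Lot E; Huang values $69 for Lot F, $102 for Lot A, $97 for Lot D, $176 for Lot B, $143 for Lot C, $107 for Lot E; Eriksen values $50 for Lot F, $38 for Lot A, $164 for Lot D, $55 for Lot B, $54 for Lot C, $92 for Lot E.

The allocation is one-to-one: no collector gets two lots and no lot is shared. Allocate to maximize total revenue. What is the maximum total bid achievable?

Maximum total: $916

Optimal: Santos→Lot A ($171), Bakr→Lot B ($144), Ghosh→Lot F ($173), Costa→Lot C ($157), Huang→Lot E ($107), Eriksen→Lot D ($164) — total 171+144+173+157+107+164 = $916.
Max-entry greedy (repeatedly take the single best remaining cell) gives $870, worse by 46.
Next-best assignment: Santos→Lot B, Bakr→Lot A, Ghosh→Lot F, Costa→Lot C, Huang→Lot E, Eriksen→Lot D = $915.
Swapping Bakr↔Huang (Bakr→Lot E $69, Huang→Lot B $176) loses 6.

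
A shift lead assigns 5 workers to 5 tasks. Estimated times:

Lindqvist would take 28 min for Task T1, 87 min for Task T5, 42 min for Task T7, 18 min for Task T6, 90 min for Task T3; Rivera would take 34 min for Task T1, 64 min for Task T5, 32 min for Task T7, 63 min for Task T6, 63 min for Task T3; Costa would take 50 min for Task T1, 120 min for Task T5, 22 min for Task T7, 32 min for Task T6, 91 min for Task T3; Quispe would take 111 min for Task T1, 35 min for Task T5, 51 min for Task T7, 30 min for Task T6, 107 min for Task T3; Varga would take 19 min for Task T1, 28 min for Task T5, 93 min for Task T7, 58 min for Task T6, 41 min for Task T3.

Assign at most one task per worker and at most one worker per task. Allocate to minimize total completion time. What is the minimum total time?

Minimum total: 150 min

Optimal: Lindqvist→Task T6 (18 min), Rivera→Task T1 (34 min), Costa→Task T7 (22 min), Quispe→Task T5 (35 min), Varga→Task T3 (41 min) — total 18+34+22+35+41 = 150 min.
Row-greedy (each worker in turn takes its cheapest remaining task) gives 176 min, worse by 26.
No other one-to-one assignment undercuts 150 min.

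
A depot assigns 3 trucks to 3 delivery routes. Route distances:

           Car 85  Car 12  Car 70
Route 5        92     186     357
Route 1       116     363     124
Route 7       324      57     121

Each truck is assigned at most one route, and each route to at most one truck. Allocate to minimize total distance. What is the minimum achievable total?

Minimum total: 273 km

This is the linear assignment problem.
Optimal: Car 85→Route 5 (92 km), Car 12→Route 7 (57 km), Car 70→Route 1 (124 km) — total 92+57+124 = 273 km.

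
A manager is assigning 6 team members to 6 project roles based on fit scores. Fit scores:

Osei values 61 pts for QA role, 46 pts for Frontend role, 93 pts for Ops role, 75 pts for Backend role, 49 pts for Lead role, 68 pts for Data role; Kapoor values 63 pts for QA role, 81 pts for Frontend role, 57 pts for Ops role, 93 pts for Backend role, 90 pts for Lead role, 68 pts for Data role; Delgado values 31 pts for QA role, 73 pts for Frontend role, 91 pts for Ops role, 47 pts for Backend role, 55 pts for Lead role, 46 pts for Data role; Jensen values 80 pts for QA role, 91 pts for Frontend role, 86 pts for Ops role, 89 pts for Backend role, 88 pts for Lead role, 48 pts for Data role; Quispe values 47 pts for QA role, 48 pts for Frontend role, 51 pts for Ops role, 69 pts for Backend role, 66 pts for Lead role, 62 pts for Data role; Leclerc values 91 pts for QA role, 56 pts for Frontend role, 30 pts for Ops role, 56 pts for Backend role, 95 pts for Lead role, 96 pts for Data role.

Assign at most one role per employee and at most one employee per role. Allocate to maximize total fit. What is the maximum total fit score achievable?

Maximum total: 501 pts

Optimal: Osei→Ops role (93 pts), Kapoor→Backend role (93 pts), Delgado→Frontend role (73 pts), Jensen→QA role (80 pts), Quispe→Lead role (66 pts), Leclerc→Data role (96 pts) — total 93+93+73+80+66+96 = 501 pts.
Column-greedy (each role in turn goes to its best remaining employee) gives 480 pts, worse by 21.
Checked against all permutations: 501 pts is optimal.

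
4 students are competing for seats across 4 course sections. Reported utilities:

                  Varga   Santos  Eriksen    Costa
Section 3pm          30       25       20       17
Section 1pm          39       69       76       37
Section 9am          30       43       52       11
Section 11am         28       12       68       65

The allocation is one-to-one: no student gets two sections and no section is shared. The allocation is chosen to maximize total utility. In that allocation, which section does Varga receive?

This is a one-to-one assignment (maximum-weight bipartite matching).
Optimal: Varga→Section 3pm (30 points), Santos→Section 1pm (69 points), Eriksen→Section 9am (52 points), Costa→Section 11am (65 points) — total 30+69+52+65 = 216 points.
Max-entry greedy (repeatedly take the single best remaining cell) gives 214 points, worse by 2.
Swapping Santos↔Eriksen (Santos→Section 9am 43 points, Eriksen→Section 1pm 76 points) loses 2.
Every other assignment is strictly worse.
Varga's own top section is Section 1pm (39 points), but forcing Varga→Section 1pm and reassigning the rest optimally gives only 181 points — worse by 35.

Varga receives Section 3pm.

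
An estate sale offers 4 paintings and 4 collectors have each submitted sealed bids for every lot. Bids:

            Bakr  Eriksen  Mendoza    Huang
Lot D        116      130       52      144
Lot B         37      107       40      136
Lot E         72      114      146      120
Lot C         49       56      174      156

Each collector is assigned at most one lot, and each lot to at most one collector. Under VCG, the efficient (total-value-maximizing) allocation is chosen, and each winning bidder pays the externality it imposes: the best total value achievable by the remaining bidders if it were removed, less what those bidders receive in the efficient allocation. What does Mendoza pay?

Mendoza pays $20.

Efficient allocation: Bakr→Lot D ($116), Eriksen→Lot E ($114), Mendoza→Lot C ($174), Huang→Lot B ($136); total welfare W = $540.
Mendoza receives Lot C at value $174, so the others get W − 174 = $366.
Without Mendoza: best allocation of the remaining 3 bidders over all 4 lots is Bakr→Lot D ($116), Eriksen→Lot E ($114), Huang→Lot C ($156), total $386.
VCG payment = (others' best without Mendoza) − (others' welfare with Mendoza) = 386 − 366 = $20.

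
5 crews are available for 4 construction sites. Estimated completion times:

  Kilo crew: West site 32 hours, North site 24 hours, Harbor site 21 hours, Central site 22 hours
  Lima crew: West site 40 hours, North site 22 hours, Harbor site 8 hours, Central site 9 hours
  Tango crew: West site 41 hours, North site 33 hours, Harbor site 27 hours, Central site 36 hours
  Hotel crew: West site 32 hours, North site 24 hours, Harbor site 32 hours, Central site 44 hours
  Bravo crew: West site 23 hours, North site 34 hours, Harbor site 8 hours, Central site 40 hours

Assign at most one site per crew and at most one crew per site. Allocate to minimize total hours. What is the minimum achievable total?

Minimum total: 73 hours

This is a one-to-one assignment (minimum-cost bipartite matching).
Optimal: Kilo crew→West site (32 hours), Hotel crew→North site (24 hours), Bravo crew→Harbor site (8 hours), Lima crew→Central site (9 hours) — total 32+24+8+9 = 73 hours.
Min-entry greedy (repeatedly take the single cheapest remaining cell) gives 77 hours, worse by 4.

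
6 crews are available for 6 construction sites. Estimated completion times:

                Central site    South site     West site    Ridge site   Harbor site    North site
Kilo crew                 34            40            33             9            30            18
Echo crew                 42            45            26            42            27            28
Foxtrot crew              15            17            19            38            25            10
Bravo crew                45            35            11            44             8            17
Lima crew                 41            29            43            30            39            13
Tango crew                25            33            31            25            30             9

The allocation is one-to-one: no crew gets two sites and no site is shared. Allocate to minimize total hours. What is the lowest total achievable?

This is the linear assignment problem.
Optimal: Kilo crew→Ridge site (9 hours), Echo crew→West site (26 hours), Foxtrot crew→Central site (15 hours), Bravo crew→Harbor site (8 hours), Lima crew→South site (29 hours), Tango crew→North site (9 hours) — total 9+26+15+8+29+9 = 96 hours.
Row-greedy (each crew in turn takes its cheapest remaining site) gives 107 hours, worse by 11.

Minimum total: 96 hours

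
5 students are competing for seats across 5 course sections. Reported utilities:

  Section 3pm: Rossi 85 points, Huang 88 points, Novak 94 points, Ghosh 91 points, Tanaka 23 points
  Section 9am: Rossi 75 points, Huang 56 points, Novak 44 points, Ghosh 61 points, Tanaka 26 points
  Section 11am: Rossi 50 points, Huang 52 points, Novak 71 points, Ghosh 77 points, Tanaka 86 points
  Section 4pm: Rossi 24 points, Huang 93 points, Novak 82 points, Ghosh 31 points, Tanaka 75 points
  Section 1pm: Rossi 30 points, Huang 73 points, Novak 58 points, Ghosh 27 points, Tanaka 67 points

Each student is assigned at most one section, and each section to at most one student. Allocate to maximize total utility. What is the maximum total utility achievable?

Maximum total: 407 points

Optimal: Rossi→Section 9am (75 points), Huang→Section 1pm (73 points), Novak→Section 4pm (82 points), Ghosh→Section 3pm (91 points), Tanaka→Section 11am (86 points) — total 75+73+82+91+86 = 407 points.
Max-entry greedy (repeatedly take the single best remaining cell) gives 375 points, worse by 32.
Next-best assignment: Rossi→Section 9am, Huang→Section 4pm, Novak→Section 3pm, Ghosh→Section 11am, Tanaka→Section 1pm = 406 points.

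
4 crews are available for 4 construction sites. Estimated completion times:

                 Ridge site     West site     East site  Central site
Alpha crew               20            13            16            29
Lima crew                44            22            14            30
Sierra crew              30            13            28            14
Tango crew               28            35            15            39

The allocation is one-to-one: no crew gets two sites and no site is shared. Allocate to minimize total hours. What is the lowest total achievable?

This is the linear assignment problem.
Optimal: Alpha crew→West site (13 hours), Lima crew→East site (14 hours), Sierra crew→Central site (14 hours), Tango crew→Ridge site (28 hours) — total 13+14+14+28 = 69 hours.
Column-greedy (each site in turn goes to its cheapest remaining crew) gives 86 hours, worse by 17.
Next-best assignment: Alpha crew→Ridge site, Lima crew→West site, Sierra crew→Central site, Tango crew→East site = 71 hours.
Checked against all permutations: 69 hours is optimal.

Min total: 69 hours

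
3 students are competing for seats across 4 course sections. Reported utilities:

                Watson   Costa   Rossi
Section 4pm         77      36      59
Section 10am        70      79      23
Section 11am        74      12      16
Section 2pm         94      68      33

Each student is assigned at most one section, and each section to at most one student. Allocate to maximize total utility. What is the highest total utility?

Maximum total: 232 points

Optimal: Watson→Section 2pm (94 points), Costa→Section 10am (79 points), Rossi→Section 4pm (59 points) — total 94+79+59 = 232 points.
Column-greedy (each section in turn goes to its best remaining student) gives 172 points, worse by 60.
Swapping Rossi↔Watson (Rossi→Section 2pm 33 points, Watson→Section 4pm 77 points) loses 43.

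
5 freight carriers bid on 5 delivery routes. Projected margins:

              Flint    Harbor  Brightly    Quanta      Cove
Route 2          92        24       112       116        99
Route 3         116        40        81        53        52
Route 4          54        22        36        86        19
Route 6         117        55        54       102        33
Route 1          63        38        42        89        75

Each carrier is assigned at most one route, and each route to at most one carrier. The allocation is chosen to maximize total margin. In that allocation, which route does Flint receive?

Flint receives Route 3.

Optimal: Flint→Route 3 ($116k), Harbor→Route 6 ($55k), Brightly→Route 2 ($112k), Quanta→Route 4 ($86k), Cove→Route 1 ($75k) — total 116+55+112+86+75 = $444k.
Max-entry greedy (repeatedly take the single best remaining cell) gives $411k, worse by 33.
Next-best assignment: Flint→Route 6, Harbor→Route 3, Brightly→Route 2, Quanta→Route 4, Cove→Route 1 = $430k.
Checked against all permutations: $444k is optimal.
Flint's own top route is Route 6 ($117k), but forcing Flint→Route 6 and reassigning the rest optimally gives only $430k — worse by 14.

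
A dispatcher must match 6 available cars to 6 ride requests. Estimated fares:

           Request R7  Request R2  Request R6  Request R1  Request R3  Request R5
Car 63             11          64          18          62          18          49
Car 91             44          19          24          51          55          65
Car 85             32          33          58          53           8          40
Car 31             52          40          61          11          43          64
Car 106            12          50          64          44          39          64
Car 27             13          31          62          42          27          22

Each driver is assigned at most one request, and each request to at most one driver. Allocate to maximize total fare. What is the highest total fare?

This is a one-to-one assignment (maximum-weight bipartite matching).
Optimal: Car 63→Request R2 ($64), Car 91→Request R3 ($55), Car 85→Request R1 ($53), Car 31→Request R7 ($52), Car 106→Request R5 ($64), Car 27→Request R6 ($62) — total 64+55+53+52+64+62 = $350.
Row-greedy (each driver in turn takes its best remaining request) gives $310, worse by 40.
Swapping Car 106↔Car 63 (Car 106→Request R2 $50, Car 63→Request R5 $49) loses 29.
No other one-to-one assignment exceeds $350.

Max total: $350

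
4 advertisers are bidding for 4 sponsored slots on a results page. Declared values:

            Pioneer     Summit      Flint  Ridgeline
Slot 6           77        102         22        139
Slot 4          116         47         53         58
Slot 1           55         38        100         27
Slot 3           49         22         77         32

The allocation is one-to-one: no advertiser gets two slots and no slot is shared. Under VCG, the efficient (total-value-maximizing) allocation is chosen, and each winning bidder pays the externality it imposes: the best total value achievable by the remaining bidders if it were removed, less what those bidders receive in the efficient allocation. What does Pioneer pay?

Efficient allocation: Pioneer→Slot 4 ($116), Summit→Slot 3 ($22), Flint→Slot 1 ($100), Ridgeline→Slot 6 ($139); total welfare W = $377.
Pioneer receives Slot 4 at value $116, so the others get W − 116 = $261.
Without Pioneer: best allocation of the remaining 3 bidders over all 4 slots is Summit→Slot 4 ($47), Flint→Slot 1 ($100), Ridgeline→Slot 6 ($139), total $286.
VCG payment = (others' best without Pioneer) − (others' welfare with Pioneer) = 286 − 261 = $25.

Pioneer pays $25.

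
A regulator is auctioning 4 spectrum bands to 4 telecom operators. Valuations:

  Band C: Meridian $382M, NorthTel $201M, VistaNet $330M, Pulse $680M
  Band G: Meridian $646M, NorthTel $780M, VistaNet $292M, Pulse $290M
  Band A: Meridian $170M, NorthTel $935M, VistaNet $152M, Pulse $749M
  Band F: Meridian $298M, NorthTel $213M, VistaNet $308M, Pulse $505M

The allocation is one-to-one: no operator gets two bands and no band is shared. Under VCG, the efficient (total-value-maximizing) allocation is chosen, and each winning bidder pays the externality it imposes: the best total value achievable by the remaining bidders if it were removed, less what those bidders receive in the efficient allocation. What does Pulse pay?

Efficient allocation: Meridian→Band G ($646M), NorthTel→Band A ($935M), VistaNet→Band F ($308M), Pulse→Band C ($680M); total welfare W = $2569M.
Pulse receives Band C at value $680M, so the others get W − 680 = $1889M.
Without Pulse: best allocation of the remaining 3 bidders over all 4 bands is Meridian→Band G ($646M), NorthTel→Band A ($935M), VistaNet→Band C ($330M), total $1911M.
VCG payment = (others' best without Pulse) − (others' welfare with Pulse) = 1911 − 1889 = $22M.

Pulse pays $22M.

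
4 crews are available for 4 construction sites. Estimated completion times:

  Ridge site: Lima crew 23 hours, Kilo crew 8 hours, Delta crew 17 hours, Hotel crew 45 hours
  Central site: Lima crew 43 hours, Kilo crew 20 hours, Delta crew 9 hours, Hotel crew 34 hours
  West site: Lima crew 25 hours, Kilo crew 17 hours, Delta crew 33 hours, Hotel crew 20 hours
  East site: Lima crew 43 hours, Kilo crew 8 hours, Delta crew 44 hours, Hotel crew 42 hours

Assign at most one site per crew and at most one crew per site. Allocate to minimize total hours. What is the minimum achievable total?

Min total: 60 hours

Optimal: Lima crew→Ridge site (23 hours), Kilo crew→East site (8 hours), Delta crew→Central site (9 hours), Hotel crew→West site (20 hours) — total 23+8+9+20 = 60 hours.
Min-entry greedy (repeatedly take the single cheapest remaining cell) gives 80 hours, worse by 20.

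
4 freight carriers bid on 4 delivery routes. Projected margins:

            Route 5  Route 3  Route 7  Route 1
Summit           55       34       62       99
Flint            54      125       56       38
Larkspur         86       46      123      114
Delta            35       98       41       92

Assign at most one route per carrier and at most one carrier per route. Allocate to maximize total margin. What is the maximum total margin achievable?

Max total: $395k

This is a one-to-one assignment (maximum-weight bipartite matching).
Optimal: Summit→Route 5 ($55k), Flint→Route 3 ($125k), Larkspur→Route 7 ($123k), Delta→Route 1 ($92k) — total 55+125+123+92 = $395k.
Row-greedy (each carrier in turn takes its best remaining route) gives $382k, worse by 13.
Next-best assignment: Summit→Route 1, Flint→Route 3, Larkspur→Route 7, Delta→Route 5 = $382k.
Swapping Larkspur↔Summit (Larkspur→Route 5 $86k, Summit→Route 7 $62k) loses 30.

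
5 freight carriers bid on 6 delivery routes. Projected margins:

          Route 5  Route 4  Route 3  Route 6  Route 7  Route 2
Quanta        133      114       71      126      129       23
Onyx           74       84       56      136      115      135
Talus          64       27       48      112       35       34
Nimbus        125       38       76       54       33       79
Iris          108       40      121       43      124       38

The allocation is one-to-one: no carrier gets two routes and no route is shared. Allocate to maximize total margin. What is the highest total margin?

Maximum total: $622k

This is a one-to-one assignment (maximum-weight bipartite matching).
Optimal: Quanta→Route 7 ($129k), Onyx→Route 2 ($135k), Talus→Route 6 ($112k), Nimbus→Route 5 ($125k), Iris→Route 3 ($121k) — total 129+135+112+125+121 = $622k.
Row-greedy (each carrier in turn takes its best remaining route) gives $520k, worse by 102.
Swapping Quanta↔Talus (Quanta→Route 6 $126k, Talus→Route 7 $35k) loses 80.
Every other assignment is strictly worse.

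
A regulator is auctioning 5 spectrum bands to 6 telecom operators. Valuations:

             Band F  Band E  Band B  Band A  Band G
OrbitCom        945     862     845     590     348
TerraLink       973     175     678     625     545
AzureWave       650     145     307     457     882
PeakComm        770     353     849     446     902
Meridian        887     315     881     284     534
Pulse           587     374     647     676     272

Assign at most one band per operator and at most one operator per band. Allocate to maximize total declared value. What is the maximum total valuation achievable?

This is a one-to-one assignment (maximum-weight bipartite matching).
Optimal: TerraLink→Band F ($973M), OrbitCom→Band E ($862M), Meridian→Band B ($881M), Pulse→Band A ($676M), PeakComm→Band G ($902M) — total 973+862+881+676+902 = $4294M.
Row-greedy (each operator in turn takes its best remaining band) gives $3266M, worse by 1028.
Swapping TerraLink↔Meridian (TerraLink→Band B $678M, Meridian→Band F $887M) loses 289.
Checked against all permutations: $4294M is optimal.

Max total: $4294M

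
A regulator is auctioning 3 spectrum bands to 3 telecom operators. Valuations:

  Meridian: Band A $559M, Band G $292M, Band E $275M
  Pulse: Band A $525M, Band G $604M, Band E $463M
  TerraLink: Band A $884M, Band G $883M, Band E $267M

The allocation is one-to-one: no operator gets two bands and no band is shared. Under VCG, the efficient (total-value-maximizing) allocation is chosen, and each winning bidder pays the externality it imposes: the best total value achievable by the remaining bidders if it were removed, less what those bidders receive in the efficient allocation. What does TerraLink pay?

TerraLink pays $141M.

Efficient allocation: Meridian→Band A ($559M), Pulse→Band E ($463M), TerraLink→Band G ($883M); total welfare W = $1905M.
TerraLink receives Band G at value $883M, so the others get W − 883 = $1022M.
Without TerraLink: best allocation of the remaining 2 bidders over all 3 bands is Meridian→Band A ($559M), Pulse→Band G ($604M), total $1163M.
VCG payment = (others' best without TerraLink) − (others' welfare with TerraLink) = 1163 − 1022 = $141M.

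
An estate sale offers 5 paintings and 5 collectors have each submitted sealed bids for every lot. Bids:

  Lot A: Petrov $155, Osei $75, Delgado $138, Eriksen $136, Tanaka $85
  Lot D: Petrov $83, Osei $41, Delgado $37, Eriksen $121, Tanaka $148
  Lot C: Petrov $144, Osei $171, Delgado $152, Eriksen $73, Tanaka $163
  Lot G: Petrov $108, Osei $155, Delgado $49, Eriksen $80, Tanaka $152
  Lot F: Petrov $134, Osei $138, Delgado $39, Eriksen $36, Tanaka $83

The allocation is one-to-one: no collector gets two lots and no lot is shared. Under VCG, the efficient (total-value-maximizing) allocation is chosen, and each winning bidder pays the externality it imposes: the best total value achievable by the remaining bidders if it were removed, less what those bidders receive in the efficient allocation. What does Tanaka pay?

Tanaka pays $6.

Efficient allocation: Petrov→Lot F ($134), Osei→Lot G ($155), Delgado→Lot C ($152), Eriksen→Lot A ($136), Tanaka→Lot D ($148); total welfare W = $725.
Tanaka receives Lot D at value $148, so the others get W − 148 = $577.
Without Tanaka: best allocation of the remaining 4 bidders over all 5 lots is Petrov→Lot A ($155), Osei→Lot G ($155), Delgado→Lot C ($152), Eriksen→Lot D ($121), total $583.
VCG payment = (others' best without Tanaka) − (others' welfare with Tanaka) = 583 − 577 = $6.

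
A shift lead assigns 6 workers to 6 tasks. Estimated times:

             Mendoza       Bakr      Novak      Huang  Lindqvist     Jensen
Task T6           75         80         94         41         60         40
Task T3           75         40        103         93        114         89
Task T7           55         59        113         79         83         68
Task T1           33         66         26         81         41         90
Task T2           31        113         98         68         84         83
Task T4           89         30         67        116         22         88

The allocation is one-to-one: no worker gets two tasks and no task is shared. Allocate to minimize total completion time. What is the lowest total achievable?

This is a one-to-one assignment (minimum-cost bipartite matching).
Optimal: Mendoza→Task T2 (31 min), Bakr→Task T3 (40 min), Novak→Task T1 (26 min), Huang→Task T6 (41 min), Lindqvist→Task T4 (22 min), Jensen→Task T7 (68 min) — total 31+40+26+41+22+68 = 228 min.
Row-greedy (each worker in turn takes its cheapest remaining task) gives 300 min, worse by 72.
No other one-to-one assignment undercuts 228 min.

Minimum total: 228 min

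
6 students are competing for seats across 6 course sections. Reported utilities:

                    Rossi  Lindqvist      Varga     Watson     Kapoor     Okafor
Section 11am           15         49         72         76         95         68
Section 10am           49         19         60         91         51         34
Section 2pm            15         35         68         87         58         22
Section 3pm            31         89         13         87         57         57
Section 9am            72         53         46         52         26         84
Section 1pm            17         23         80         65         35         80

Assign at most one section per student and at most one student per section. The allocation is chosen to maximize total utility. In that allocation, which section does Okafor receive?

Optimal: Rossi→Section 9am (72 points), Lindqvist→Section 3pm (89 points), Varga→Section 2pm (68 points), Watson→Section 10am (91 points), Kapoor→Section 11am (95 points), Okafor→Section 1pm (80 points) — total 72+89+68+91+95+80 = 495 points.
Max-entry greedy (repeatedly take the single best remaining cell) gives 454 points, worse by 41.
Okafor's own top section is Section 9am (84 points), but forcing Okafor→Section 9am and reassigning the rest optimally gives only 484 points — worse by 11.

Okafor receives Section 1pm.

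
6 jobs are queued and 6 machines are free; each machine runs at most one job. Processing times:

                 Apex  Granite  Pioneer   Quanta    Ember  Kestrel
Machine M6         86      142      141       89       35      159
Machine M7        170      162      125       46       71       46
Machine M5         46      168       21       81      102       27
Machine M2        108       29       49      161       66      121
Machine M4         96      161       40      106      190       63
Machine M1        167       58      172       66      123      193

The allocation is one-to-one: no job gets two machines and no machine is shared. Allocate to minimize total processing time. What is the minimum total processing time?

Min total: 262 min

Optimal: Apex→Machine M5 (46 min), Granite→Machine M2 (29 min), Pioneer→Machine M4 (40 min), Quanta→Machine M1 (66 min), Ember→Machine M6 (35 min), Kestrel→Machine M7 (46 min) — total 46+29+40+66+35+46 = 262 min.
Min-entry greedy (repeatedly take the single cheapest remaining cell) gives 361 min, worse by 99.
Every other assignment is strictly worse.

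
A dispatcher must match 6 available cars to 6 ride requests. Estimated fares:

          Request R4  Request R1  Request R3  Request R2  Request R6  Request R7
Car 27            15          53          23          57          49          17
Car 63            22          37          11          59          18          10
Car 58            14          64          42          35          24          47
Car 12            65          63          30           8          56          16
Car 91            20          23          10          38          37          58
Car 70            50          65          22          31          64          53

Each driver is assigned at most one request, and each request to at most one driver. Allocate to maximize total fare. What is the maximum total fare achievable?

Optimal: Car 27→Request R1 ($53), Car 63→Request R2 ($59), Car 58→Request R3 ($42), Car 12→Request R4 ($65), Car 91→Request R7 ($58), Car 70→Request R6 ($64) — total 53+59+42+65+58+64 = $341.
Row-greedy (each driver in turn takes its best remaining request) gives $265, worse by 76.
Next-best assignment: Car 27→Request R6, Car 63→Request R2, Car 58→Request R3, Car 12→Request R4, Car 91→Request R7, Car 70→Request R1 = $338.
Swapping Car 91↔Car 70 (Car 91→Request R6 $37, Car 70→Request R7 $53) loses 32.

Max total: $341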